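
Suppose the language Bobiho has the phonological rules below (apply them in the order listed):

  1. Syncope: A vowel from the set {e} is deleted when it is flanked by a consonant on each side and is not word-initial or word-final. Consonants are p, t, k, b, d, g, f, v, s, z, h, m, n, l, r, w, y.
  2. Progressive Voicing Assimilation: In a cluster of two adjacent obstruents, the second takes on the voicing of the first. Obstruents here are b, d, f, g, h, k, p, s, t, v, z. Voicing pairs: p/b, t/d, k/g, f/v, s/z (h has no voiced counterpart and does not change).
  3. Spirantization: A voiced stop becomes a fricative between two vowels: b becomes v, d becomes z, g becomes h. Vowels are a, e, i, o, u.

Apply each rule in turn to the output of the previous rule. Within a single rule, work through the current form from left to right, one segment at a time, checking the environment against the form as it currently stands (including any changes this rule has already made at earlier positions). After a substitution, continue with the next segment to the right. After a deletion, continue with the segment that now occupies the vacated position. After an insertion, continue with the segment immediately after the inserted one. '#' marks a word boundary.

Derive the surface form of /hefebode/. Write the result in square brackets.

1 Syncope: [hefebode] → [hfbode]
2 Progressive Voicing Assimilation: [hfbode] → [hfpode]
3 Spirantization: [hfpode] → [hfpoze]

[hfpoze]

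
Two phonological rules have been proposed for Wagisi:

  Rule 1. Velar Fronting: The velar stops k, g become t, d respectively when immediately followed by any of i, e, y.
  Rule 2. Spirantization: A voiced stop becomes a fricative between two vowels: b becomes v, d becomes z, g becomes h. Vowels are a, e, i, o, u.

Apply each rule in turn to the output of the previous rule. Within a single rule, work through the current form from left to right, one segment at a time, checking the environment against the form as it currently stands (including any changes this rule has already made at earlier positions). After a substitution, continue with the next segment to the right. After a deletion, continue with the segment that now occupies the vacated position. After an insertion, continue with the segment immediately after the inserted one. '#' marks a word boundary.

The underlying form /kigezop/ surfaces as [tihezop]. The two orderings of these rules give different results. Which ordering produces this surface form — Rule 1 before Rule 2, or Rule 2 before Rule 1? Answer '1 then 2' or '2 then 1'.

2 then 1

Order 1 then 2:
  1 Velar Fronting: [kigezop] → [tidezop]
  2 Spirantization: [tidezop] → [tizezop]
  result: [tizezop]
Order 2 then 1:
  2 Spirantization: [kigezop] → [kihezop]
  1 Velar Fronting: [kihezop] → [tihezop]
  result: [tihezop]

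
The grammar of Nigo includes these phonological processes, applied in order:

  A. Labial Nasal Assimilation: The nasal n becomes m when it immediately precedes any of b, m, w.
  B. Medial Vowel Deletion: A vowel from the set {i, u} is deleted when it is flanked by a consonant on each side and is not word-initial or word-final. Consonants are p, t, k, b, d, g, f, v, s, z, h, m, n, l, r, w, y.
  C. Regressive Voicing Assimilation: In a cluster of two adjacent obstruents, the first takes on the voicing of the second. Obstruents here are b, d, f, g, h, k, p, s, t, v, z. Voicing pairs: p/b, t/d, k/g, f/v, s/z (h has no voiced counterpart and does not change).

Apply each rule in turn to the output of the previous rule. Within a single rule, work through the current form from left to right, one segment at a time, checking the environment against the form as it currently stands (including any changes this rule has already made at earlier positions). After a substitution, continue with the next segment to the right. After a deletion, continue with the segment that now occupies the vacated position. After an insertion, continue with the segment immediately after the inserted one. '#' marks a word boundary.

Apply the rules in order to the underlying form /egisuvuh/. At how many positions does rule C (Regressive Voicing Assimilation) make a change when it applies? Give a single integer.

A Labial Nasal Assimilation: no change — [egisuvuh]
B Medial Vowel Deletion: [egisuvuh] → [egsvh]
C Regressive Voicing Assimilation: [egsvh] → [ekzfh]
Rule C changed 3 position(s).

3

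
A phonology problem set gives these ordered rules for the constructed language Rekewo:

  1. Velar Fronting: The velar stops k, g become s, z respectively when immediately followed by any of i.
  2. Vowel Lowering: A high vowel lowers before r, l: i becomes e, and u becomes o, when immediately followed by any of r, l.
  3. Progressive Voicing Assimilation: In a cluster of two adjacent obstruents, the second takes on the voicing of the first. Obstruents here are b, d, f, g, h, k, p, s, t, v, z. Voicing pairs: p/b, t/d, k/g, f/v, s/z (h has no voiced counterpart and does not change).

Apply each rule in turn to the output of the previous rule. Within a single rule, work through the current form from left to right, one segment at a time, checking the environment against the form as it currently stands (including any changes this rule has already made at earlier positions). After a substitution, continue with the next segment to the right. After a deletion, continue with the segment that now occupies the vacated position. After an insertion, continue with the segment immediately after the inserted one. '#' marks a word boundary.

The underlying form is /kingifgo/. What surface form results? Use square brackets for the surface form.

1 Velar Fronting: [kingifgo] → [sinzifgo]
2 Vowel Lowering: no change — [sinzifgo]
3 Progressive Voicing Assimilation: [sinzifgo] → [sinzifko]

[sinzifko]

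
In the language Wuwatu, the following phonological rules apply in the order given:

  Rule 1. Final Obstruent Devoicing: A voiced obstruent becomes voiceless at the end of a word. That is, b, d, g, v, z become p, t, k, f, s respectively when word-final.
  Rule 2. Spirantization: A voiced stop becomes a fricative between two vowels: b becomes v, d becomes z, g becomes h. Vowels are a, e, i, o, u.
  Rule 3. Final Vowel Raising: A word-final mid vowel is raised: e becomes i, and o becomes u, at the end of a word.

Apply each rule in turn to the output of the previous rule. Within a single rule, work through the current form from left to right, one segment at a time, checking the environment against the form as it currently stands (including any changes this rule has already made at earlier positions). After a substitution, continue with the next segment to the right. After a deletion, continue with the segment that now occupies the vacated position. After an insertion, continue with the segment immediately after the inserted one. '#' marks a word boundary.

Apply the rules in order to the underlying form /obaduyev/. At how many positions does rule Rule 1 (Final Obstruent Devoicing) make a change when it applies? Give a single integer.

Rule 1 Final Obstruent Devoicing: [obaduyev] → [obaduyef]
Rule 2 Spirantization: [obaduyef] → [ovazuyef]
Rule 3 Final Vowel Raising: no change — [ovazuyef]
Rule Rule 1 changed 1 position(s).

1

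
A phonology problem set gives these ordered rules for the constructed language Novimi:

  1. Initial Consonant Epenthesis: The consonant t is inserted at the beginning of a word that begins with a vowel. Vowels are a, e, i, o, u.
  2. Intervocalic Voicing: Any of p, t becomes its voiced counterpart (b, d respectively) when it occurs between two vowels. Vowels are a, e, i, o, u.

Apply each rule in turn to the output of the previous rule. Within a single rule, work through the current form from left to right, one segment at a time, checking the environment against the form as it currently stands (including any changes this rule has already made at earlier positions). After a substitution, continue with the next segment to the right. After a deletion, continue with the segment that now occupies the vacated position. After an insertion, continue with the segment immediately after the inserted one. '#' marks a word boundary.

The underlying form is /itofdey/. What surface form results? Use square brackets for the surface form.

[tidofdey]

1 Initial Consonant Epenthesis: [itofdey] → [titofdey]
2 Intervocalic Voicing: [titofdey] → [tidofdey]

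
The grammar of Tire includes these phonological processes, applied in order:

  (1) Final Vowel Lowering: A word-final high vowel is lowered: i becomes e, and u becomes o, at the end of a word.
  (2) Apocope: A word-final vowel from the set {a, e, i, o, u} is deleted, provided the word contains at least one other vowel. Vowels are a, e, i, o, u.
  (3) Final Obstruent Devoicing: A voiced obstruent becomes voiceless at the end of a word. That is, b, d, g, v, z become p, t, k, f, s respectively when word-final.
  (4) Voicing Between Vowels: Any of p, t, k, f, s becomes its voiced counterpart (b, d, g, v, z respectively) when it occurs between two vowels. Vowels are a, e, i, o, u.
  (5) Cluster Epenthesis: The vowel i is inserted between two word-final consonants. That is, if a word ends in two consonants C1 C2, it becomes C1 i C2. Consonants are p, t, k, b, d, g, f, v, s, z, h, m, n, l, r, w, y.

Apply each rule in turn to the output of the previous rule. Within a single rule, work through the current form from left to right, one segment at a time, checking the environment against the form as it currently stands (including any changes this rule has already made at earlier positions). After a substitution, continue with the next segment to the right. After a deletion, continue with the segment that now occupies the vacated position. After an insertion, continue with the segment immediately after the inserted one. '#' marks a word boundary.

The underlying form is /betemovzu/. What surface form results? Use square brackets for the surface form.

[bedemovis]

(1) Final Vowel Lowering: [betemovzu] → [betemovzo]
(2) Apocope: [betemovzo] → [betemovz]
(3) Final Obstruent Devoicing: [betemovz] → [betemovs]
(4) Voicing Between Vowels: [betemovs] → [bedemovs]
(5) Cluster Epenthesis: [bedemovs] → [bedemovis]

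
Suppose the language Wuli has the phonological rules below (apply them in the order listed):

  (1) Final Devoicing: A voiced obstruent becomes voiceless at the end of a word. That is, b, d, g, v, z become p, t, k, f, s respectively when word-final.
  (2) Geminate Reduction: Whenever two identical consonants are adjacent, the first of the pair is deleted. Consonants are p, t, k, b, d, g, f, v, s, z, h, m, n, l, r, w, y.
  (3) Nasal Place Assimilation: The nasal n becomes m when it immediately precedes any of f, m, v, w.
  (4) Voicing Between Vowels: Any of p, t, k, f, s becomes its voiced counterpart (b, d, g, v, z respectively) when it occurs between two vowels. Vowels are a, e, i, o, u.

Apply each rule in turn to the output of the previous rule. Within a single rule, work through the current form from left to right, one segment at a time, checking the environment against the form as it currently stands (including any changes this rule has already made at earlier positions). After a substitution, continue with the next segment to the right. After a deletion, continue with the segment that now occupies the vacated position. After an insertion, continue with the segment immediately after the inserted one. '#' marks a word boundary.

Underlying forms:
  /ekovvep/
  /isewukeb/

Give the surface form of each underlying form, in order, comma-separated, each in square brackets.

/ekovvep/:
  (1) Final Devoicing: no change — [ekovvep]
  (2) Geminate Reduction: [ekovvep] → [ekovep]
  (3) Nasal Place Assimilation: no change — [ekovep]
  (4) Voicing Between Vowels: [ekovep] → [egovep]
/isewukeb/:
  (1) Final Devoicing: [isewukeb] → [isewukep]
  (2) Geminate Reduction: no change — [isewukep]
  (3) Nasal Place Assimilation: no change — [isewukep]
  (4) Voicing Between Vowels: [isewukep] → [izewugep]

[egovep], [izewugep]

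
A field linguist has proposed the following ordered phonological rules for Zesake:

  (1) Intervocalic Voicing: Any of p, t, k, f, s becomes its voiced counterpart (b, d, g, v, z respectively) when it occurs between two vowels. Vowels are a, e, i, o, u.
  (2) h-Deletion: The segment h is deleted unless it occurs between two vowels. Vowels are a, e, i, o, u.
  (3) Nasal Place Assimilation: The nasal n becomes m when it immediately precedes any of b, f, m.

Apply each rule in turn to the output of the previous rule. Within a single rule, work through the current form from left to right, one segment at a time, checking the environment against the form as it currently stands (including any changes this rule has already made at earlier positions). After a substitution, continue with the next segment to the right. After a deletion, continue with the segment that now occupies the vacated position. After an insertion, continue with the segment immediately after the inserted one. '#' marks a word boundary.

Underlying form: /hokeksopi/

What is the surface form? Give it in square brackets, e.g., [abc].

(1) Intervocalic Voicing: [hokeksopi] → [hogeksobi]
(2) h-Deletion: [hogeksobi] → [ogeksobi]
(3) Nasal Place Assimilation: no change — [ogeksobi]

[ogeksobi]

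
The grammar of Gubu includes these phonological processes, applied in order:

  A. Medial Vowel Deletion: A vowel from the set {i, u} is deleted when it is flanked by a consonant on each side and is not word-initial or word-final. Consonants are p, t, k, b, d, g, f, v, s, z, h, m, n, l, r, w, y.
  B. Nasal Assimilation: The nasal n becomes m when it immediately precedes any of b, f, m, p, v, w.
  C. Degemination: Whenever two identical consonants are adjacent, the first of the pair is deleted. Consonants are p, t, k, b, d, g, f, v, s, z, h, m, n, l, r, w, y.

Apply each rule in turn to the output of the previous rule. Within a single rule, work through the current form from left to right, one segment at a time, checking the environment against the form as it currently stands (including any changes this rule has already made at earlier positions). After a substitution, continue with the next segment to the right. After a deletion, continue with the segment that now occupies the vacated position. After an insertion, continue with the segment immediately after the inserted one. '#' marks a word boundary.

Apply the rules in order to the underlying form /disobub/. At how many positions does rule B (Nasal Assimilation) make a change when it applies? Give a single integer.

0

A Medial Vowel Deletion: [disobub] → [dsobb]
B Nasal Assimilation: no change — [dsobb]
C Degemination: [dsobb] → [dsob]
Rule B changed 0 position(s).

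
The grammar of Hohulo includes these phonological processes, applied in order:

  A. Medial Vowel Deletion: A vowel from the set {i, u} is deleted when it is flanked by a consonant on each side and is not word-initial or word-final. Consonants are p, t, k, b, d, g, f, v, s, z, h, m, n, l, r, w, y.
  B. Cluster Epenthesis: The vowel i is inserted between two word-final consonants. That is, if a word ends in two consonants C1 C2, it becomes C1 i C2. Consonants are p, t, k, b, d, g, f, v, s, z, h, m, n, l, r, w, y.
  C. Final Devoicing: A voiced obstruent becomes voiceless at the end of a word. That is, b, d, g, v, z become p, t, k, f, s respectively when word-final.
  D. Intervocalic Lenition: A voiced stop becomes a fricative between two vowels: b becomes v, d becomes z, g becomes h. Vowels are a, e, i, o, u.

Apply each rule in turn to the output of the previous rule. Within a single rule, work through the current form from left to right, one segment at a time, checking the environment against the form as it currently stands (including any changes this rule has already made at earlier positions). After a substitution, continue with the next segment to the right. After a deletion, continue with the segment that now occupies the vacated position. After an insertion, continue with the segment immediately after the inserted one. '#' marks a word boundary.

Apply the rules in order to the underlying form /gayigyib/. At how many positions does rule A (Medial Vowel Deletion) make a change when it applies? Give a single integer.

2

A Medial Vowel Deletion: [gayigyib] → [gaygyb]
B Cluster Epenthesis: [gaygyb] → [gaygyib]
C Final Devoicing: [gaygyib] → [gaygyip]
D Intervocalic Lenition: no change — [gaygyip]
Rule A changed 2 position(s).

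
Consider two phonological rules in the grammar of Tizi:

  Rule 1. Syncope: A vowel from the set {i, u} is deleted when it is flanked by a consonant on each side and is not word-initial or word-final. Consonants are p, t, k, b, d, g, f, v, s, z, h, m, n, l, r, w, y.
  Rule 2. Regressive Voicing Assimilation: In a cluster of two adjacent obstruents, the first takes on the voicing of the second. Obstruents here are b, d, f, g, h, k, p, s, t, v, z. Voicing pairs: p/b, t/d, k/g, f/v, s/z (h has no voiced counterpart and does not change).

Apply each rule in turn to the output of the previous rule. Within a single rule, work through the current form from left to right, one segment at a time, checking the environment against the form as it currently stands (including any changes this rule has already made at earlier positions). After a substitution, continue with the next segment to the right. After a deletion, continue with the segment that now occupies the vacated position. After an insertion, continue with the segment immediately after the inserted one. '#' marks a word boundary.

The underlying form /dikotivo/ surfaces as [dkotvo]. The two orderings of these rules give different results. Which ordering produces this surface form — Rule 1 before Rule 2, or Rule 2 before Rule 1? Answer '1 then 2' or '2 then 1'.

Order 1 then 2:
  1 Syncope: [dikotivo] → [dkotvo]
  2 Regressive Voicing Assimilation: [dkotvo] → [tkodvo]
  result: [tkodvo]
Order 2 then 1:
  2 Regressive Voicing Assimilation: no change — [dikotivo]
  1 Syncope: [dikotivo] → [dkotvo]
  result: [dkotvo]

2 then 1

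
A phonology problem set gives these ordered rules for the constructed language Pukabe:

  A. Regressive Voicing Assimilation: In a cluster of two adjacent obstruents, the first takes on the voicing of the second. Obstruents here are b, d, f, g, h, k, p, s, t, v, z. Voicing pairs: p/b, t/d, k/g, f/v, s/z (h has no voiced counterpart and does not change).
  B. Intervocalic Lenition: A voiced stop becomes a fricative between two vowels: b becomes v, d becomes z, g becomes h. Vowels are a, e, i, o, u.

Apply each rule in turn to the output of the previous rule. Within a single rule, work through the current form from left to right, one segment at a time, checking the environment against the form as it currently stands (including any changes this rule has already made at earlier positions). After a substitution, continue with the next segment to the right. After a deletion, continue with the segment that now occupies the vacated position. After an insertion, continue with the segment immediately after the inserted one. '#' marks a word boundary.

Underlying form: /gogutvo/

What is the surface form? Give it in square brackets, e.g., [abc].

[gohudvo]

A Regressive Voicing Assimilation: [gogutvo] → [gogudvo]
B Intervocalic Lenition: [gogudvo] → [gohudvo]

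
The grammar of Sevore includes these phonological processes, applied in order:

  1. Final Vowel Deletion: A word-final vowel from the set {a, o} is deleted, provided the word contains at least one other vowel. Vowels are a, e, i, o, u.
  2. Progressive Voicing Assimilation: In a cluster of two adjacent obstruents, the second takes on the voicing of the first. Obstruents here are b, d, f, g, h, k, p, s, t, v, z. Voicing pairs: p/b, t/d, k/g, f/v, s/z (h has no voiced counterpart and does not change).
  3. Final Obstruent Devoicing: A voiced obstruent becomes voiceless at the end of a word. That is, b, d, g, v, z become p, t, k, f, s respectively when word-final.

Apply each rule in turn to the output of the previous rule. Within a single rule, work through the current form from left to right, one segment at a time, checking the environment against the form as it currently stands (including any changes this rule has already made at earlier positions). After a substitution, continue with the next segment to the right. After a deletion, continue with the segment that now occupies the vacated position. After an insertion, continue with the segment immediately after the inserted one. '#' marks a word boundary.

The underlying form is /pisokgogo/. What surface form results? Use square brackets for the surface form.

[pisokkok]

1 Final Vowel Deletion: [pisokgogo] → [pisokgog]
2 Progressive Voicing Assimilation: [pisokgog] → [pisokkog]
3 Final Obstruent Devoicing: [pisokkog] → [pisokkok]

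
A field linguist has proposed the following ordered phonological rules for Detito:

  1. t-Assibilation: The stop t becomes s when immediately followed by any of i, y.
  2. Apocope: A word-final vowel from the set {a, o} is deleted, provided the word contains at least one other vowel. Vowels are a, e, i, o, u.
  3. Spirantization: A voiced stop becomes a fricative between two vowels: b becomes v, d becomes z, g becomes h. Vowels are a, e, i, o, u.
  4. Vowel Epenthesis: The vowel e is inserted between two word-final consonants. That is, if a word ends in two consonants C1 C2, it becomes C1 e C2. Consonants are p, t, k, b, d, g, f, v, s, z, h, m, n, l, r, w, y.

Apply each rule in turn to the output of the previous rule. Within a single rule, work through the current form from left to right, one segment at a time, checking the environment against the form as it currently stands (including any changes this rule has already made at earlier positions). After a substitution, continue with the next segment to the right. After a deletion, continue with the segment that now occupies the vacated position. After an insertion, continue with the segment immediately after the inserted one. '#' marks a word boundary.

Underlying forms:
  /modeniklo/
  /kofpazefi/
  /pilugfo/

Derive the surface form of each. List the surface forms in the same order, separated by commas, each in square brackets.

/modeniklo/:
  1 t-Assibilation: no change — [modeniklo]
  2 Apocope: [modeniklo] → [modenikl]
  3 Spirantization: [modenikl] → [mozenikl]
  4 Vowel Epenthesis: [mozenikl] → [mozenikel]
/kofpazefi/:
  1 t-Assibilation: no change — [kofpazefi]
  2 Apocope: no change — [kofpazefi]
  3 Spirantization: no change — [kofpazefi]
  4 Vowel Epenthesis: no change — [kofpazefi]
/pilugfo/:
  1 t-Assibilation: no change — [pilugfo]
  2 Apocope: [pilugfo] → [pilugf]
  3 Spirantization: no change — [pilugf]
  4 Vowel Epenthesis: [pilugf] → [pilugef]

[mozenikel], [kofpazefi], [pilugef]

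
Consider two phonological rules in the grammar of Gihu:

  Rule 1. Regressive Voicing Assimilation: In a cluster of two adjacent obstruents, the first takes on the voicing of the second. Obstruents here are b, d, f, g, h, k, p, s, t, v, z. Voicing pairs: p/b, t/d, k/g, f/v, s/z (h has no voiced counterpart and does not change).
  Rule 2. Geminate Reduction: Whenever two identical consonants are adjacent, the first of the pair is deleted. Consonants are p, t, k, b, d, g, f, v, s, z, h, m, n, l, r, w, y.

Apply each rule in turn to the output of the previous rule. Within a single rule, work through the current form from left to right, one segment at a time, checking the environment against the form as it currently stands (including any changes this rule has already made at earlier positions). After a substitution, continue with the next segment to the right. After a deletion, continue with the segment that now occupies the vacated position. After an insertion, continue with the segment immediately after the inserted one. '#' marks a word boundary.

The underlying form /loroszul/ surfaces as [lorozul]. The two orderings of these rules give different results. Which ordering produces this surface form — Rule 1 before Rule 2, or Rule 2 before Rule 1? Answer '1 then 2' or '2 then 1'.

1 then 2

Order 1 then 2:
  1 Regressive Voicing Assimilation: [loroszul] → [lorozzul]
  2 Geminate Reduction: [lorozzul] → [lorozul]
  result: [lorozul]
Order 2 then 1:
  2 Geminate Reduction: no change — [loroszul]
  1 Regressive Voicing Assimilation: [loroszul] → [lorozzul]
  result: [lorozzul]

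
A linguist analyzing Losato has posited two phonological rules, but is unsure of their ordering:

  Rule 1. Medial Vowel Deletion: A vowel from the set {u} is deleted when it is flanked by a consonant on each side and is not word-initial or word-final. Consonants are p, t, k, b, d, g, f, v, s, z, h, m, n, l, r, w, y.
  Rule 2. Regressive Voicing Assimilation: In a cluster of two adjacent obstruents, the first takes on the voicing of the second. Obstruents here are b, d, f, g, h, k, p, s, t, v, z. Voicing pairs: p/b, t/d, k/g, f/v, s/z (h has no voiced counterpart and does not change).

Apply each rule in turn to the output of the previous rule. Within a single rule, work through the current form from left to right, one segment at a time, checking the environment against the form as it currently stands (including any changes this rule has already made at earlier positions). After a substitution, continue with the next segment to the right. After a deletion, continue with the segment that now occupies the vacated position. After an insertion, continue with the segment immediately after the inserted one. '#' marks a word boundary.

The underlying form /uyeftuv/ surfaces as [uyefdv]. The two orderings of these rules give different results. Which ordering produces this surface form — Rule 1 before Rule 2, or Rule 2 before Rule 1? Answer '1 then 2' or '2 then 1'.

1 then 2

Order 1 then 2:
  1 Medial Vowel Deletion: [uyeftuv] → [uyeftv]
  2 Regressive Voicing Assimilation: [uyeftv] → [uyefdv]
  result: [uyefdv]
Order 2 then 1:
  2 Regressive Voicing Assimilation: no change — [uyeftuv]
  1 Medial Vowel Deletion: [uyeftuv] → [uyeftv]
  result: [uyeftv]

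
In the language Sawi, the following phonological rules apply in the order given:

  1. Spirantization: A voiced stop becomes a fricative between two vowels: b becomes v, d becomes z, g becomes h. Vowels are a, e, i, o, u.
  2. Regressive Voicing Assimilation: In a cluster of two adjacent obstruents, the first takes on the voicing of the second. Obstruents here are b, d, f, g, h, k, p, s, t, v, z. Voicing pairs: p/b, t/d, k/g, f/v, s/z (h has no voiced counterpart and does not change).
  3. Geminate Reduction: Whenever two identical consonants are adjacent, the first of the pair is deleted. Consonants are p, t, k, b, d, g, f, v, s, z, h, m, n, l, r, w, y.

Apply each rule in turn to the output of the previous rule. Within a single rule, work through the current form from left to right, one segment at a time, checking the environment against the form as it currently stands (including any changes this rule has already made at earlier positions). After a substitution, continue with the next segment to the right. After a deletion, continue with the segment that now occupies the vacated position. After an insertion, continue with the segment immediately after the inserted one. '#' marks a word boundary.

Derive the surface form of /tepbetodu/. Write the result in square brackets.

[tebetozu]

1 Spirantization: [tepbetodu] → [tepbetozu]
2 Regressive Voicing Assimilation: [tepbetozu] → [tebbetozu]
3 Geminate Reduction: [tebbetozu] → [tebetozu]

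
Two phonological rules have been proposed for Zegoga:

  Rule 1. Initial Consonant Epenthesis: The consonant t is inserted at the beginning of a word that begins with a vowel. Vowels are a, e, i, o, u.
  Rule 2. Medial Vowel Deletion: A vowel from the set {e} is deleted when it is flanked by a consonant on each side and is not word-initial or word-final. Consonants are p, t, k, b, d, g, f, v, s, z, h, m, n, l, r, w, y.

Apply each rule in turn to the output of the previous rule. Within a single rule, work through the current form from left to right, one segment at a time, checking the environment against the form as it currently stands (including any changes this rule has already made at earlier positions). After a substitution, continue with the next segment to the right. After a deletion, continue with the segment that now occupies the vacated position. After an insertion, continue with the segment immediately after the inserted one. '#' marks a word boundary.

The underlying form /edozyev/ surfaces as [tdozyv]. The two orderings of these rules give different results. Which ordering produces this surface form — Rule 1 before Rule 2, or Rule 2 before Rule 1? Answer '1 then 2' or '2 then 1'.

Order 1 then 2:
  1 Initial Consonant Epenthesis: [edozyev] → [tedozyev]
  2 Medial Vowel Deletion: [tedozyev] → [tdozyv]
  result: [tdozyv]
Order 2 then 1:
  2 Medial Vowel Deletion: [edozyev] → [edozyv]
  1 Initial Consonant Epenthesis: [edozyv] → [tedozyv]
  result: [tedozyv]

1 then 2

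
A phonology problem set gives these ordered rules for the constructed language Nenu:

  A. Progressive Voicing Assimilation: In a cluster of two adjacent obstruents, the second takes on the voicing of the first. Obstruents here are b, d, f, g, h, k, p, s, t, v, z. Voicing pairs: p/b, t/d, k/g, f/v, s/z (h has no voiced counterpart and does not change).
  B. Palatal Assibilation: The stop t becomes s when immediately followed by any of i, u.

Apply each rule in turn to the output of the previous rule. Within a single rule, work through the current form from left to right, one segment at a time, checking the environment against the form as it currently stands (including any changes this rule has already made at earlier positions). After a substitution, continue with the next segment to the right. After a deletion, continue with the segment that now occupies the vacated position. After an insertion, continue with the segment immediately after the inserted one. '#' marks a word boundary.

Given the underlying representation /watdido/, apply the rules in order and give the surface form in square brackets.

A Progressive Voicing Assimilation: [watdido] → [wattido]
B Palatal Assibilation: [wattido] → [watsido]

[watsido]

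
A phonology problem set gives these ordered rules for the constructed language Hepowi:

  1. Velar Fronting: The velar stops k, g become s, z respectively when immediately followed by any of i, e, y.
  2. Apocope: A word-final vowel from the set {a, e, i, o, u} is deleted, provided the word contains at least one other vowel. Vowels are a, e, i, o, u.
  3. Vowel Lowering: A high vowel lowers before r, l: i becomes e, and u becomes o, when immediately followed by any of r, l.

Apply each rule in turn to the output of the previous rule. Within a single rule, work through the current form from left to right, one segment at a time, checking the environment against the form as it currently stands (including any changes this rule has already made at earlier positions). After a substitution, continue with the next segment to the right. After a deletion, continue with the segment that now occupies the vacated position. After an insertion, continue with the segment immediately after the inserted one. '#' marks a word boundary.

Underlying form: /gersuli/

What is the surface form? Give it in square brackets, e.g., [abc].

[zersol]

1 Velar Fronting: [gersuli] → [zersuli]
2 Apocope: [zersuli] → [zersul]
3 Vowel Lowering: [zersul] → [zersol]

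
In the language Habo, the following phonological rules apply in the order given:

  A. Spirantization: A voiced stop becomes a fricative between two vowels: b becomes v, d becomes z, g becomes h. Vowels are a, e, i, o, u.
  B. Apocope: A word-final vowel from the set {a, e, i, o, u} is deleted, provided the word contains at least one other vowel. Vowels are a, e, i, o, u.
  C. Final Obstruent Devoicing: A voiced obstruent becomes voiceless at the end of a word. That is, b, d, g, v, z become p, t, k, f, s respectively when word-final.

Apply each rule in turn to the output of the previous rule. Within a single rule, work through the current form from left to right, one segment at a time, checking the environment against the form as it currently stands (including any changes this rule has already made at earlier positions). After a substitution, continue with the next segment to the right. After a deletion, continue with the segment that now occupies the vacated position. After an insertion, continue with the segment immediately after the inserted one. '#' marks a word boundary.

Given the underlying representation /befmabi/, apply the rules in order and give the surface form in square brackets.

A Spirantization: [befmabi] → [befmavi]
B Apocope: [befmavi] → [befmav]
C Final Obstruent Devoicing: [befmav] → [befmaf]

[befmaf]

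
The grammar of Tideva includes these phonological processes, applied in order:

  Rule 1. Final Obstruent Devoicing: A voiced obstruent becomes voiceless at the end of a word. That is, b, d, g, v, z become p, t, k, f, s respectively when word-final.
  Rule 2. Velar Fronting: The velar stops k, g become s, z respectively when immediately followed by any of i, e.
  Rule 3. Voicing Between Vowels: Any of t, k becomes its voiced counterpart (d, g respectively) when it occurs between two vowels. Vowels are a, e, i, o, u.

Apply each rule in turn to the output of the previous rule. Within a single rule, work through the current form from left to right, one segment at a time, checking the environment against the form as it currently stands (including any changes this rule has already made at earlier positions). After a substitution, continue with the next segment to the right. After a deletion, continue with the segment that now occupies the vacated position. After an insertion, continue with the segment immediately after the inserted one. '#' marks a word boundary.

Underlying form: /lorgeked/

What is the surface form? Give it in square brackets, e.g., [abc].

[lorzeset]

Rule 1 Final Obstruent Devoicing: [lorgeked] → [lorgeket]
Rule 2 Velar Fronting: [lorgeket] → [lorzeset]
Rule 3 Voicing Between Vowels: no change — [lorzeset]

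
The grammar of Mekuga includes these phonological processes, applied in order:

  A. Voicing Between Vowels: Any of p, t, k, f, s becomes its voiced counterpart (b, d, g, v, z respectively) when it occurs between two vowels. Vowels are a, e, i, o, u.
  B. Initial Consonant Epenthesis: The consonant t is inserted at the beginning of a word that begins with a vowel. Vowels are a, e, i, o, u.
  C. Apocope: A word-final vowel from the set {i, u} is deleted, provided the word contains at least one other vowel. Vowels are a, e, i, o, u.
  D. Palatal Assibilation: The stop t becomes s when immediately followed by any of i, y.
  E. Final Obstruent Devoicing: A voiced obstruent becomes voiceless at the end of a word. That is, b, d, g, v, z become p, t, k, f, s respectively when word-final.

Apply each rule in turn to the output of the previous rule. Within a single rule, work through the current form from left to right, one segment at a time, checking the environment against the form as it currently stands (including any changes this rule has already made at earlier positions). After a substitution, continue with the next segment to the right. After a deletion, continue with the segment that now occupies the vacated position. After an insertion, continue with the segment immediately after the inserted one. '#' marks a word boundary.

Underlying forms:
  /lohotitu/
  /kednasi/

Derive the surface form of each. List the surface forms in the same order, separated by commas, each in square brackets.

/lohotitu/:
  A Voicing Between Vowels: [lohotitu] → [lohodidu]
  B Initial Consonant Epenthesis: no change — [lohodidu]
  C Apocope: [lohodidu] → [lohodid]
  D Palatal Assibilation: no change — [lohodid]
  E Final Obstruent Devoicing: [lohodid] → [lohodit]
/kednasi/:
  A Voicing Between Vowels: [kednasi] → [kednazi]
  B Initial Consonant Epenthesis: no change — [kednazi]
  C Apocope: [kednazi] → [kednaz]
  D Palatal Assibilation: no change — [kednaz]
  E Final Obstruent Devoicing: [kednaz] → [kednas]

[lohodit], [kednas]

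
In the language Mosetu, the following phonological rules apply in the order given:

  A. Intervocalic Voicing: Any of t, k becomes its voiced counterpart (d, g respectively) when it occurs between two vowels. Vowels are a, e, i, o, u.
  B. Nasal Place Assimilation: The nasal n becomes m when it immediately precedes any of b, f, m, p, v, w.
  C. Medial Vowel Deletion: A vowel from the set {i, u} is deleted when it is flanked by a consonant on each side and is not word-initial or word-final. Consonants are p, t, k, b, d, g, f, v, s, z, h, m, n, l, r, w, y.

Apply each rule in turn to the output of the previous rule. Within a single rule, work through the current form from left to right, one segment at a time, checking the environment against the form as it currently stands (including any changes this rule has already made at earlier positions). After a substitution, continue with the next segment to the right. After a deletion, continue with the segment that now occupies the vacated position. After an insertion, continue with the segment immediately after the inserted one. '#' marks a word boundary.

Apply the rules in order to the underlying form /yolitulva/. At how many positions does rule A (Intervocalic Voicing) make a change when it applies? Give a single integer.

A Intervocalic Voicing: [yolitulva] → [yolidulva]
B Nasal Place Assimilation: no change — [yolidulva]
C Medial Vowel Deletion: [yolidulva] → [yoldlva]
Rule A changed 1 position(s).

1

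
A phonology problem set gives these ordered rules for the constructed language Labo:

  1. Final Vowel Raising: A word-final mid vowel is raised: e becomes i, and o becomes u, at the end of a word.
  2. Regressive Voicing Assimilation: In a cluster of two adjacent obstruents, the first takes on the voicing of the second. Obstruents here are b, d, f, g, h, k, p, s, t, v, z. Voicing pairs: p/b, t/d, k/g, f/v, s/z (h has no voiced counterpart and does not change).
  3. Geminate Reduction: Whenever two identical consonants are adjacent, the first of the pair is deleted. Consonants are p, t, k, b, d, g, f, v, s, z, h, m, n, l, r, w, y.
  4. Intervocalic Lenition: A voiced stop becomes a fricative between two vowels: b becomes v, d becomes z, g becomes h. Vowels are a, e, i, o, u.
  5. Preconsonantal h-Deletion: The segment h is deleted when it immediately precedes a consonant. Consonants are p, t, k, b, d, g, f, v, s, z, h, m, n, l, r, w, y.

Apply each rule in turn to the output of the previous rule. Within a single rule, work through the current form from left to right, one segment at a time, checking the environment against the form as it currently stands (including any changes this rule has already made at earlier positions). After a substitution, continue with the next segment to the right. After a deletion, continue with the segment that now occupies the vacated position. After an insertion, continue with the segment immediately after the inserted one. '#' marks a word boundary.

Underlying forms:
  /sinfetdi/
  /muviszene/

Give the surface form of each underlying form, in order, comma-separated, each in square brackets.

[sinfezi], [muvizeni]

/sinfetdi/:
  1 Final Vowel Raising: no change — [sinfetdi]
  2 Regressive Voicing Assimilation: [sinfetdi] → [sinfeddi]
  3 Geminate Reduction: [sinfeddi] → [sinfedi]
  4 Intervocalic Lenition: [sinfedi] → [sinfezi]
  5 Preconsonantal h-Deletion: no change — [sinfezi]
/muviszene/:
  1 Final Vowel Raising: [muviszene] → [muviszeni]
  2 Regressive Voicing Assimilation: [muviszeni] → [muvizzeni]
  3 Geminate Reduction: [muvizzeni] → [muvizeni]
  4 Intervocalic Lenition: no change — [muvizeni]
  5 Preconsonantal h-Deletion: no change — [muvizeni]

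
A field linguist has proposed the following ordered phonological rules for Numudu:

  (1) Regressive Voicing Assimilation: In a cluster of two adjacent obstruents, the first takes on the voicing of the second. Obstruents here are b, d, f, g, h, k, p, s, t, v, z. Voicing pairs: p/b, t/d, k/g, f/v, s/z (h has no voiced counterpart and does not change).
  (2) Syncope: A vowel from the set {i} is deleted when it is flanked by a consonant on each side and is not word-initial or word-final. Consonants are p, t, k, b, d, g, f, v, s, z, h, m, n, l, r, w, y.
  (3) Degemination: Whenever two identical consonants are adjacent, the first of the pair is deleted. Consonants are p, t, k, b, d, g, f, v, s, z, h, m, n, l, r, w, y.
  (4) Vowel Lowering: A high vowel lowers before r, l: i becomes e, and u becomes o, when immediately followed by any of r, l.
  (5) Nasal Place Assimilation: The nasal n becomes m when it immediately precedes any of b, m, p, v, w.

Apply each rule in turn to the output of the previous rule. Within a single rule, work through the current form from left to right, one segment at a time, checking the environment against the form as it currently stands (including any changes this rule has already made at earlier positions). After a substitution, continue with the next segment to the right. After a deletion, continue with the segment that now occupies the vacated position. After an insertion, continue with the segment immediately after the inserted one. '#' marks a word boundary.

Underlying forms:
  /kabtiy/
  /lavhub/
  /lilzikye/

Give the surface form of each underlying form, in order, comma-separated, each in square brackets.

[kapty], [lafhub], [lzkye]

/kabtiy/:
  (1) Regressive Voicing Assimilation: [kabtiy] → [kaptiy]
  (2) Syncope: [kaptiy] → [kapty]
  (3) Degemination: no change — [kapty]
  (4) Vowel Lowering: no change — [kapty]
  (5) Nasal Place Assimilation: no change — [kapty]
/lavhub/:
  (1) Regressive Voicing Assimilation: [lavhub] → [lafhub]
  (2) Syncope: no change — [lafhub]
  (3) Degemination: no change — [lafhub]
  (4) Vowel Lowering: no change — [lafhub]
  (5) Nasal Place Assimilation: no change — [lafhub]
/lilzikye/:
  (1) Regressive Voicing Assimilation: no change — [lilzikye]
  (2) Syncope: [lilzikye] → [llzkye]
  (3) Degemination: [llzkye] → [lzkye]
  (4) Vowel Lowering: no change — [lzkye]
  (5) Nasal Place Assimilation: no change — [lzkye]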